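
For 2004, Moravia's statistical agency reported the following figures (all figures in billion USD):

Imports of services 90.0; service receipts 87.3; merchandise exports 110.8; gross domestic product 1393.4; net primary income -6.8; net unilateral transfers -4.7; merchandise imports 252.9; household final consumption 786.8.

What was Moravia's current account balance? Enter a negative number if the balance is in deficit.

Goods balance = 110.8 - 252.9 = -142.1
Services balance = 87.3 - 90.0 = -2.7
Trade balance (goods + services) = -142.1 + (-2.7) = -144.8
Net primary income = -6.8
Net secondary income = -4.7
Current account = -144.8 + (-6.8) + (-4.7) = -156.3

-156.3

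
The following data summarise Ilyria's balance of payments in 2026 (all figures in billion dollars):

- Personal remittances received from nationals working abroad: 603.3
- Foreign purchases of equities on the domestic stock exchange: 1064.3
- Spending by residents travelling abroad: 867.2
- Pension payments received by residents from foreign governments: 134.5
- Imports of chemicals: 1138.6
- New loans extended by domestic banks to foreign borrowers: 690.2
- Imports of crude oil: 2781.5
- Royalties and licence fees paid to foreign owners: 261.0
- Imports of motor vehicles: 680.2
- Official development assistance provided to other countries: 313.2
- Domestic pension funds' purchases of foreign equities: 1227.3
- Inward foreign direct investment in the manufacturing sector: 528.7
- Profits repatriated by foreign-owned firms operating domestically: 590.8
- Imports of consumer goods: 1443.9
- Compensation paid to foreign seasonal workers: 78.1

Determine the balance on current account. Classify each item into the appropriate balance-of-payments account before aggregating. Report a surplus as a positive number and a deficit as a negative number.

Goods: -680.2 - 1138.6 - 1443.9 - 2781.5 = -6044.2
Services: -867.2 - 261.0 = -1128.2
Primary income: -78.1 - 590.8 = -668.9
Secondary income: 134.5 - 313.2 + 603.3 = 424.6
Current account = (-6044.2) + (-1128.2) + (-668.9) + 424.6 = -7416.7
(Excluded from the current account — financial account: foreign purchases of equities on the domestic stock exchange 1064.3, new loans extended by domestic banks to foreign borrowers 690.2, domestic pension funds' purchases of foreign equities 1227.3, inward foreign direct investment in the manufacturing sector 528.7.)

-7416.7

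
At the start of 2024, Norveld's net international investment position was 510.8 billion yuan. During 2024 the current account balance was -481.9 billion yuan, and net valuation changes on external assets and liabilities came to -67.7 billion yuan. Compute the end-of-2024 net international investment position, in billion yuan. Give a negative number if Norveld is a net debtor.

-38.8

Change in NIIP = current account + net valuation change = -481.9 + (-67.7) = -549.6
End-of-year NIIP = 510.8 + (-549.6) = -38.8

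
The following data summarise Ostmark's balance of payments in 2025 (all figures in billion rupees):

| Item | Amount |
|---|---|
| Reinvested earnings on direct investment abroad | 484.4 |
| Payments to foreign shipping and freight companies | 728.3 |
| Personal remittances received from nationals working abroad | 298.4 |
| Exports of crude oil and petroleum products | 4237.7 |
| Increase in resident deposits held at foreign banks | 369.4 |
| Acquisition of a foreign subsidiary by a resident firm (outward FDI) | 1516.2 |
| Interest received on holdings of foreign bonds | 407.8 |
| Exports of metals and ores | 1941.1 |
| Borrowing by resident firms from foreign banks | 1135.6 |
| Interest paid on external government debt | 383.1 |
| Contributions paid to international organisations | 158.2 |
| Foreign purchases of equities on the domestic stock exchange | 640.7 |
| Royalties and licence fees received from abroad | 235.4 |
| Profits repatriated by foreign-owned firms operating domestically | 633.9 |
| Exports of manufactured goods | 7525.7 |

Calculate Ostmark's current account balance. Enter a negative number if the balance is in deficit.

13227.0

Goods: 1941.1 + 4237.7 + 7525.7 = 13704.5
Services: 235.4 - 728.3 = -492.9
Primary income: 484.4 - 633.9 + 407.8 - 383.1 = -124.8
Secondary income: -158.2 + 298.4 = 140.2
Current account = 13704.5 + (-492.9) + (-124.8) + 140.2 = 13227.0
(Excluded from the current account — financial account: increase in resident deposits held at foreign banks 369.4, acquisition of a foreign subsidiary by a resident firm (outward FDI) 1516.2, borrowing by resident firms from foreign banks 1135.6, foreign purchases of equities on the domestic stock exchange 640.7.)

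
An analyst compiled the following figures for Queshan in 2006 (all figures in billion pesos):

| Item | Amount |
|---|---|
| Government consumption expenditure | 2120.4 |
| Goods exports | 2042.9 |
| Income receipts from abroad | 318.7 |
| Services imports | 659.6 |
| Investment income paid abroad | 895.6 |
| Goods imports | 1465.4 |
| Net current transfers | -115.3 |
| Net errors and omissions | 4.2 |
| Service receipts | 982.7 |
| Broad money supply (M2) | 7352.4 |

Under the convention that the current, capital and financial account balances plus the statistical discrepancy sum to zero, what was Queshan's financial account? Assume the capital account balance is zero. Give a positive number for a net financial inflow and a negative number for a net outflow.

Goods balance = 2042.9 - 1465.4 = 577.5
Services balance = 982.7 - 659.6 = 323.1
Trade balance (goods + services) = 577.5 + 323.1 = 900.6
Net primary income = 318.7 - 895.6 = -576.9
Net secondary income = -115.3
Current account = 900.6 + (-576.9) + (-115.3) = 208.4
Financial account = -(208.4 + 4.2) = -212.6

-212.6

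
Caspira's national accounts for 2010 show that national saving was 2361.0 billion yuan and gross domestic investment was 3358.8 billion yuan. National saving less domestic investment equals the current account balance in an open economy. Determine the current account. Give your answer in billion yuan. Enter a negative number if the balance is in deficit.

CA = S - I = 2361.0 - 3358.8 = -997.8

-997.8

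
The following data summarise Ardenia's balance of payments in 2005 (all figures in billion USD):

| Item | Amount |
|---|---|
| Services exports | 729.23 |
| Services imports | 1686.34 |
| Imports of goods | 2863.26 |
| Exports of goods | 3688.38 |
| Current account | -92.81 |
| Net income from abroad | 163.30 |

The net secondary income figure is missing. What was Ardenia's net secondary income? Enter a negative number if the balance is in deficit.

Current account = goods balance + services balance + net primary income + net secondary income
Sum of the known components = 31.31
Net secondary income = CA - (known components) = -92.81 - 31.31 = -124.12

-124.12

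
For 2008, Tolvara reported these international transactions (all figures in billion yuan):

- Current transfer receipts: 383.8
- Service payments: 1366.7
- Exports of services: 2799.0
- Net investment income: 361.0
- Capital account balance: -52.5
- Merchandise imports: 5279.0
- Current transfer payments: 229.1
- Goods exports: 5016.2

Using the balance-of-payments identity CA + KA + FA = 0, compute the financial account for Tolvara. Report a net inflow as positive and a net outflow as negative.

Goods balance = 5016.2 - 5279.0 = -262.8
Services balance = 2799.0 - 1366.7 = 1432.3
Trade balance (goods + services) = -262.8 + 1432.3 = 1169.5
Net primary income = 361.0
Net secondary income = 383.8 - 229.1 = 154.7
Current account = 1169.5 + 361.0 + 154.7 = 1685.2
Financial account = -(1685.2 + (-52.5)) = -1632.7

-1632.7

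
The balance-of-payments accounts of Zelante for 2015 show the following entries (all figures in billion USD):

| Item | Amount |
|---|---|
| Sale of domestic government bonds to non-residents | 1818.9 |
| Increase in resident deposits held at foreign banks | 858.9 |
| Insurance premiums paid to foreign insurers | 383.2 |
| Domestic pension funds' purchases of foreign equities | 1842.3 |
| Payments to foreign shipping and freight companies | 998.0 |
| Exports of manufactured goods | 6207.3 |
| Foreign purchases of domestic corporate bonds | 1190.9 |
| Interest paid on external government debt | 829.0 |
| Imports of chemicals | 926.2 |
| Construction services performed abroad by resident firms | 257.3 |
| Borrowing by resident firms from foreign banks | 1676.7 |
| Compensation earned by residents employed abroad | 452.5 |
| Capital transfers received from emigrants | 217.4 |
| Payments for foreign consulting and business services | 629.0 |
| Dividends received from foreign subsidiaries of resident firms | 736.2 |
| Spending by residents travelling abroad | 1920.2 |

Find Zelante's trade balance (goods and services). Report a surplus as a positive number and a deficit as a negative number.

Goods: -926.2 + 6207.3 = 5281.1
Services: 257.3 - 1920.2 - 998.0 - 383.2 - 629.0 = -3673.1
Trade balance = 5281.1 + (-3673.1) = 1608.0
(Excluded from the trade balance — financial account: sale of domestic government bonds to non-residents 1818.9, increase in resident deposits held at foreign banks 858.9, domestic pension funds' purchases of foreign equities 1842.3, foreign purchases of domestic corporate bonds 1190.9, borrowing by resident firms from foreign banks 1676.7; primary income: interest paid on external government debt 829.0, compensation earned by residents employed abroad 452.5, dividends received from foreign subsidiaries of resident firms 736.2; capital account: capital transfers received from emigrants 217.4.)

1608.0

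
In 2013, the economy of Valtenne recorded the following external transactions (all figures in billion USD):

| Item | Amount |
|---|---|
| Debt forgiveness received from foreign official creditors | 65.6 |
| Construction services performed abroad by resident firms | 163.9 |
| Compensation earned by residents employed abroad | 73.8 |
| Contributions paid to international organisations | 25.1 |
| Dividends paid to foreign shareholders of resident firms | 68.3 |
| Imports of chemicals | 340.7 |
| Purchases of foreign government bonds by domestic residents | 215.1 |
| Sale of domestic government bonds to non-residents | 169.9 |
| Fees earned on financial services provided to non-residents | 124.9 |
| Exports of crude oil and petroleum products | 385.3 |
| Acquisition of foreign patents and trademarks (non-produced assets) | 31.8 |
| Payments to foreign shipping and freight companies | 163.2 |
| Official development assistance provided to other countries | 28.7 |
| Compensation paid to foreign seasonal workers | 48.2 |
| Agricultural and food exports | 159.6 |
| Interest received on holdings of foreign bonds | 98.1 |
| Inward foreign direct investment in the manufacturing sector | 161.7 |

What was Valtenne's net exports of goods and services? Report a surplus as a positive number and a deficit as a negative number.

329.8

Goods: 385.3 + 159.6 - 340.7 = 204.2
Services: 163.9 - 163.2 + 124.9 = 125.6
Trade balance = 204.2 + 125.6 = 329.8
(Excluded from the trade balance — capital account: debt forgiveness received from foreign official creditors 65.6, acquisition of foreign patents and trademarks (non-produced assets) 31.8; primary income: compensation earned by residents employed abroad 73.8, dividends paid to foreign shareholders of resident firms 68.3, compensation paid to foreign seasonal workers 48.2, interest received on holdings of foreign bonds 98.1; secondary income: contributions paid to international organisations 25.1, official development assistance provided to other countries 28.7; financial account: purchases of foreign government bonds by domestic residents 215.1, sale of domestic government bonds to non-residents 169.9, inward foreign direct investment in the manufacturing sector 161.7.)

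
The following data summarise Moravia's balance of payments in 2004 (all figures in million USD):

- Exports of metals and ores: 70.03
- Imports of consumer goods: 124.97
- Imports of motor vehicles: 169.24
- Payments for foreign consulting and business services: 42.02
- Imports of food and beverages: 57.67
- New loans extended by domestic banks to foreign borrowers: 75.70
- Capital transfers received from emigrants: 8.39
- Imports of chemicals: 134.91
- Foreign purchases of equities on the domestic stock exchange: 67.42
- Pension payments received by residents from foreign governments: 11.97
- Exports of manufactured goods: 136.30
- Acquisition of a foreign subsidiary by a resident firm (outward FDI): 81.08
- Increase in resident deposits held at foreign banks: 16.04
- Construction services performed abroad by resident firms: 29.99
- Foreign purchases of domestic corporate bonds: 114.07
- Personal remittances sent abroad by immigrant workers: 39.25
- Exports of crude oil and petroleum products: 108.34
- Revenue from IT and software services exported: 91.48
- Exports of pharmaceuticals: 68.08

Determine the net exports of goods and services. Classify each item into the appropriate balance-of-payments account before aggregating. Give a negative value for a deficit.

-24.59

Goods: 108.34 + 68.08 - 124.97 + 70.03 + 136.30 - 57.67 - 134.91 - 169.24 = -104.04
Services: -42.02 + 29.99 + 91.48 = 79.45
Trade balance = -104.04 + 79.45 = -24.59
(Excluded from the trade balance — financial account: new loans extended by domestic banks to foreign borrowers 75.70, foreign purchases of equities on the domestic stock exchange 67.42, acquisition of a foreign subsidiary by a resident firm (outward FDI) 81.08, increase in resident deposits held at foreign banks 16.04, foreign purchases of domestic corporate bonds 114.07; capital account: capital transfers received from emigrants 8.39; secondary income: pension payments received by residents from foreign governments 11.97, personal remittances sent abroad by immigrant workers 39.25.)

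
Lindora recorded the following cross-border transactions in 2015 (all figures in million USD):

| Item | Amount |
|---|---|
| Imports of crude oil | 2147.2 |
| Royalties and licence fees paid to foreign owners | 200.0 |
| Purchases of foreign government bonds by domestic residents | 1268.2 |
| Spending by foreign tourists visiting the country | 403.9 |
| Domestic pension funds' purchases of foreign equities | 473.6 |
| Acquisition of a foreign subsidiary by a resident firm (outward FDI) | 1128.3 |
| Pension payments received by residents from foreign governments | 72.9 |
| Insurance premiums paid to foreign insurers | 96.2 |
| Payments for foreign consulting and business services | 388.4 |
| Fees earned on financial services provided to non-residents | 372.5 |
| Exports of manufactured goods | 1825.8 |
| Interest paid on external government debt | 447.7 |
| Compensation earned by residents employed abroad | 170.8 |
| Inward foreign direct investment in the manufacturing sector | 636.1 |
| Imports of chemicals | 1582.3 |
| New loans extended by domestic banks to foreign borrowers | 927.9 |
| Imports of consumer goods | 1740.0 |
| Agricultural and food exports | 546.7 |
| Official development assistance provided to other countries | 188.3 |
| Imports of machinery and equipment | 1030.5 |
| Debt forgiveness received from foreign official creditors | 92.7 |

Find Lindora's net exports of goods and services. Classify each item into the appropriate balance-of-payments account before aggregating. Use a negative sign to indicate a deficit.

Goods: -2147.2 - 1740.0 + 546.7 - 1030.5 + 1825.8 - 1582.3 = -4127.5
Services: 403.9 - 200.0 - 388.4 - 96.2 + 372.5 = 91.8
Trade balance = -4127.5 + 91.8 = -4035.7
(Excluded from the trade balance — financial account: purchases of foreign government bonds by domestic residents 1268.2, domestic pension funds' purchases of foreign equities 473.6, acquisition of a foreign subsidiary by a resident firm (outward FDI) 1128.3, inward foreign direct investment in the manufacturing sector 636.1, new loans extended by domestic banks to foreign borrowers 927.9; secondary income: pension payments received by residents from foreign governments 72.9, official development assistance provided to other countries 188.3; primary income: interest paid on external government debt 447.7, compensation earned by residents employed abroad 170.8; capital account: debt forgiveness received from foreign official creditors 92.7.)

-4035.7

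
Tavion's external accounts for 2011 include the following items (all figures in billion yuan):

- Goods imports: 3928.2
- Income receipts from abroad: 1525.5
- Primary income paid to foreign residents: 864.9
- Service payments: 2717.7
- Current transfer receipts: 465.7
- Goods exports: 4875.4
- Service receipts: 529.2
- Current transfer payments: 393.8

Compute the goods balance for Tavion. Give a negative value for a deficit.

947.2

Goods balance = 4875.4 - 3928.2 = 947.2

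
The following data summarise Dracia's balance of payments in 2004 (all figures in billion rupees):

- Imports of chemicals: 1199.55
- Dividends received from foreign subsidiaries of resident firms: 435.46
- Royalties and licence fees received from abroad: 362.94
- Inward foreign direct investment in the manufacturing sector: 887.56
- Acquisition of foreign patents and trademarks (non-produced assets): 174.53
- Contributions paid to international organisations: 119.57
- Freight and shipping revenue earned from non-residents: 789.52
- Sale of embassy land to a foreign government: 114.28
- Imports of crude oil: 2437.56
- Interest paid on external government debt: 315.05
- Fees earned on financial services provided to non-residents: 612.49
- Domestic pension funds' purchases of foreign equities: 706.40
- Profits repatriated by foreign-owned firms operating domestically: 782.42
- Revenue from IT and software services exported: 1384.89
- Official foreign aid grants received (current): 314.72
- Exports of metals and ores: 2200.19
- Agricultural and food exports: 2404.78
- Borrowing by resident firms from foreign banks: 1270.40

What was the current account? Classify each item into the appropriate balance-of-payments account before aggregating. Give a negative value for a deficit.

Goods: -1199.55 - 2437.56 + 2200.19 + 2404.78 = 967.86
Services: 789.52 + 362.94 + 1384.89 + 612.49 = 3149.84
Primary income: 435.46 - 782.42 - 315.05 = -662.01
Secondary income: 314.72 - 119.57 = 195.15
Current account = 967.86 + 3149.84 + (-662.01) + 195.15 = 3650.84
(Excluded from the current account — financial account: inward foreign direct investment in the manufacturing sector 887.56, domestic pension funds' purchases of foreign equities 706.40, borrowing by resident firms from foreign banks 1270.40; capital account: acquisition of foreign patents and trademarks (non-produced assets) 174.53, sale of embassy land to a foreign government 114.28.)

3650.84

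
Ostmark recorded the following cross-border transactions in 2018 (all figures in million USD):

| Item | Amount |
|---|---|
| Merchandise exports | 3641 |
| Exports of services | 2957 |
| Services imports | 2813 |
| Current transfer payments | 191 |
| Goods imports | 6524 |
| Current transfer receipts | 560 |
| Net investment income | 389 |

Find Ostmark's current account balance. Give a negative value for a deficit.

-1981

Goods balance = 3641 - 6524 = -2883
Services balance = 2957 - 2813 = 144
Trade balance (goods + services) = -2883 + 144 = -2739
Net primary income = 389
Net secondary income = 560 - 191 = 369
Current account = -2739 + 389 + 369 = -1981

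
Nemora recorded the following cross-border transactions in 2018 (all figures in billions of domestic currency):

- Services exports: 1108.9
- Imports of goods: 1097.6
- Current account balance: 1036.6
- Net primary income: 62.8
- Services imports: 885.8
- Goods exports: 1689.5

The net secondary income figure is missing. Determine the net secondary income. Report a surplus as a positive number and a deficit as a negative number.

Current account = goods balance + services balance + net primary income + net secondary income
Sum of the known components = 877.8
Net secondary income = CA - (known components) = 1036.6 - 877.8 = 158.8

158.8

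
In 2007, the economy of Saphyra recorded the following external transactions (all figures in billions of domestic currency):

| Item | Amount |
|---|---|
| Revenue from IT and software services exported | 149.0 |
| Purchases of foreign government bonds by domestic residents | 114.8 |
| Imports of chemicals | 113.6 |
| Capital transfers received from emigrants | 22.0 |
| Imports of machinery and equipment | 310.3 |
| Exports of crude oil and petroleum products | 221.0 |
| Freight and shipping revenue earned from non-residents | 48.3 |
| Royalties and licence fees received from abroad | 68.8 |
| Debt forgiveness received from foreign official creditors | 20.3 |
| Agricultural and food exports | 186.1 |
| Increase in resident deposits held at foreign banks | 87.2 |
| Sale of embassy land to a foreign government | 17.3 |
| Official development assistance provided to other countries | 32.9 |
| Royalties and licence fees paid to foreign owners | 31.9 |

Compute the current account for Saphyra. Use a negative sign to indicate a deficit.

184.5

Goods: 221.0 + 186.1 - 310.3 - 113.6 = -16.8
Services: 68.8 + 149.0 + 48.3 - 31.9 = 234.2
Secondary income: -32.9
Current account = (-16.8) + 234.2 + (-32.9) = 184.5
(Excluded from the current account — financial account: purchases of foreign government bonds by domestic residents 114.8, increase in resident deposits held at foreign banks 87.2; capital account: capital transfers received from emigrants 22.0, debt forgiveness received from foreign official creditors 20.3, sale of embassy land to a foreign government 17.3.)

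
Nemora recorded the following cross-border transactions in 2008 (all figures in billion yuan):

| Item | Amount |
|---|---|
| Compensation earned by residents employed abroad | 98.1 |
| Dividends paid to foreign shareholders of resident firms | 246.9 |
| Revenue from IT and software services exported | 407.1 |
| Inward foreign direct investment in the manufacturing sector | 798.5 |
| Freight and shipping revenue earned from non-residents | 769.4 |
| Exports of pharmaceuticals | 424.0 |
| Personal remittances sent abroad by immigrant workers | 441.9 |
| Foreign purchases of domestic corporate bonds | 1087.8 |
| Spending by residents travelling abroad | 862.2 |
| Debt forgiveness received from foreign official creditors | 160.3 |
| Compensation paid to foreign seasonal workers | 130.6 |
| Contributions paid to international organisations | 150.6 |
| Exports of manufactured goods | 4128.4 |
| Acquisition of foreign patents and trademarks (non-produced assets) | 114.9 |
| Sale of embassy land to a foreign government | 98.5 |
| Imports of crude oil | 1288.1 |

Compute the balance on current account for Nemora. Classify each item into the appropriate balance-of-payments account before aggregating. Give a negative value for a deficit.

Goods: 4128.4 - 1288.1 + 424.0 = 3264.3
Services: 769.4 - 862.2 + 407.1 = 314.3
Primary income: -246.9 + 98.1 - 130.6 = -279.4
Secondary income: -441.9 - 150.6 = -592.5
Current account = 3264.3 + 314.3 + (-279.4) + (-592.5) = 2706.7
(Excluded from the current account — financial account: inward foreign direct investment in the manufacturing sector 798.5, foreign purchases of domestic corporate bonds 1087.8; capital account: debt forgiveness received from foreign official creditors 160.3, acquisition of foreign patents and trademarks (non-produced assets) 114.9, sale of embassy land to a foreign government 98.5.)

2706.7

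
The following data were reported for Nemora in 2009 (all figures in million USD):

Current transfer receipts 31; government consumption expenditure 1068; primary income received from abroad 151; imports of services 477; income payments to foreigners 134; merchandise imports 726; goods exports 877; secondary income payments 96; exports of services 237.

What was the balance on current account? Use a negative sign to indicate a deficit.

-137

Goods balance = 877 - 726 = 151
Services balance = 237 - 477 = -240
Trade balance (goods + services) = 151 + (-240) = -89
Net primary income = 151 - 134 = 17
Net secondary income = 31 - 96 = -65
Current account = -89 + 17 + (-65) = -137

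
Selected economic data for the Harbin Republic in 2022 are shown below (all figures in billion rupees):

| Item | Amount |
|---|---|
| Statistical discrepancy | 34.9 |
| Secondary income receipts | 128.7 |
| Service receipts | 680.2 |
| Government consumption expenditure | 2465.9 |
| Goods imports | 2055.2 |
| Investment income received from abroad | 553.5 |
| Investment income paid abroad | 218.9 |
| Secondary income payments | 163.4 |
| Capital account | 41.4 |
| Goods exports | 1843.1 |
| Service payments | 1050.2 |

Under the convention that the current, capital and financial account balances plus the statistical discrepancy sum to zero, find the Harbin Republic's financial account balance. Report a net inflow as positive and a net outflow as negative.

Goods balance = 1843.1 - 2055.2 = -212.1
Services balance = 680.2 - 1050.2 = -370.0
Trade balance (goods + services) = -212.1 + (-370.0) = -582.1
Net primary income = 553.5 - 218.9 = 334.6
Net secondary income = 128.7 - 163.4 = -34.7
Current account = -582.1 + 334.6 + (-34.7) = -282.2
Financial account = -(-282.2 + 41.4 + 34.9) = 205.9

205.9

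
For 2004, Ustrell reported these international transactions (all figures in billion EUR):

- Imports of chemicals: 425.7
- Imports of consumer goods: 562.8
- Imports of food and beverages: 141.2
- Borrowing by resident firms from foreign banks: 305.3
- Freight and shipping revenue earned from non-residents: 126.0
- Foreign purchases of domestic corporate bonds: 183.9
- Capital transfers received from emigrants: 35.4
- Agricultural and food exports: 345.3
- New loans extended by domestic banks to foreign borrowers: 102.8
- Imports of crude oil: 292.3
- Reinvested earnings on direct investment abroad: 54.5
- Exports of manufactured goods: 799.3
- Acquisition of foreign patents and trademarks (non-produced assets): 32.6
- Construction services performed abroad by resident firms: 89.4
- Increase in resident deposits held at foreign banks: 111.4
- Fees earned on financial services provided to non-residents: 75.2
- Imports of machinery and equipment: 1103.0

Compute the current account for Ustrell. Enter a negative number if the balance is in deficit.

Goods: -425.7 - 292.3 - 1103.0 - 562.8 + 799.3 - 141.2 + 345.3 = -1380.4
Services: 126.0 + 89.4 + 75.2 = 290.6
Primary income: 54.5
Current account = (-1380.4) + 290.6 + 54.5 = -1035.3
(Excluded from the current account — financial account: borrowing by resident firms from foreign banks 305.3, foreign purchases of domestic corporate bonds 183.9, new loans extended by domestic banks to foreign borrowers 102.8, increase in resident deposits held at foreign banks 111.4; capital account: capital transfers received from emigrants 35.4, acquisition of foreign patents and trademarks (non-produced assets) 32.6.)

-1035.3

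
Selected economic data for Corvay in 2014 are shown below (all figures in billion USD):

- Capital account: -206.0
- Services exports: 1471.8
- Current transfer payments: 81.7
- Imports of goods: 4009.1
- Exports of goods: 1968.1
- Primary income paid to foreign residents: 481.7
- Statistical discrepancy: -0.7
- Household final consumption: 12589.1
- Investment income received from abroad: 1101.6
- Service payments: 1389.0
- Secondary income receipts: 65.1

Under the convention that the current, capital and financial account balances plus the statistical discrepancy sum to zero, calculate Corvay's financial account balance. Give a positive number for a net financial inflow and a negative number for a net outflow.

Goods balance = 1968.1 - 4009.1 = -2041.0
Services balance = 1471.8 - 1389.0 = 82.8
Trade balance (goods + services) = -2041.0 + 82.8 = -1958.2
Net primary income = 1101.6 - 481.7 = 619.9
Net secondary income = 65.1 - 81.7 = -16.6
Current account = -1958.2 + 619.9 + (-16.6) = -1354.9
Financial account = -(-1354.9 + (-206.0) + (-0.7)) = 1561.6

1561.6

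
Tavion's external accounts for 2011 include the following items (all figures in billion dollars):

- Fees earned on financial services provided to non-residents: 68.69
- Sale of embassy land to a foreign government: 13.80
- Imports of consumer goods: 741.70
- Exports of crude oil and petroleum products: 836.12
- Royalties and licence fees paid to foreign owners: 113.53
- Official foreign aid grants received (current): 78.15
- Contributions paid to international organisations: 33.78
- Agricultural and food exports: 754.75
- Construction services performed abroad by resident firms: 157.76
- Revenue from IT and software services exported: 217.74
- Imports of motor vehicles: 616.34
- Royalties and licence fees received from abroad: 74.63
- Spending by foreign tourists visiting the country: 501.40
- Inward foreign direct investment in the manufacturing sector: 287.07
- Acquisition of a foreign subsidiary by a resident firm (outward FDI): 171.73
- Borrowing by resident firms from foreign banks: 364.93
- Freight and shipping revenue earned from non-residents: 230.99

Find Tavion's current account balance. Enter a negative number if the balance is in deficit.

Goods: -741.70 + 836.12 - 616.34 + 754.75 = 232.83
Services: -113.53 + 501.40 + 68.69 + 217.74 + 74.63 + 230.99 + 157.76 = 1137.68
Secondary income: -33.78 + 78.15 = 44.37
Current account = 232.83 + 1137.68 + 44.37 = 1414.88
(Excluded from the current account — capital account: sale of embassy land to a foreign government 13.80; financial account: inward foreign direct investment in the manufacturing sector 287.07, acquisition of a foreign subsidiary by a resident firm (outward FDI) 171.73, borrowing by resident firms from foreign banks 364.93.)

1414.88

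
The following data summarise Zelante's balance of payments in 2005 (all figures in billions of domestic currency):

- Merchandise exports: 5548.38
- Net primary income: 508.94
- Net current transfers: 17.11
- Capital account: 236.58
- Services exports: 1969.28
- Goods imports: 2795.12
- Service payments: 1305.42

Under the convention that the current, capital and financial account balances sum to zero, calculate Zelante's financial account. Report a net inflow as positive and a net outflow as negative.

Goods balance = 5548.38 - 2795.12 = 2753.26
Services balance = 1969.28 - 1305.42 = 663.86
Trade balance (goods + services) = 2753.26 + 663.86 = 3417.12
Net primary income = 508.94
Net secondary income = 17.11
Current account = 3417.12 + 508.94 + 17.11 = 3943.17
Financial account = -(3943.17 + 236.58) = -4179.75

-4179.75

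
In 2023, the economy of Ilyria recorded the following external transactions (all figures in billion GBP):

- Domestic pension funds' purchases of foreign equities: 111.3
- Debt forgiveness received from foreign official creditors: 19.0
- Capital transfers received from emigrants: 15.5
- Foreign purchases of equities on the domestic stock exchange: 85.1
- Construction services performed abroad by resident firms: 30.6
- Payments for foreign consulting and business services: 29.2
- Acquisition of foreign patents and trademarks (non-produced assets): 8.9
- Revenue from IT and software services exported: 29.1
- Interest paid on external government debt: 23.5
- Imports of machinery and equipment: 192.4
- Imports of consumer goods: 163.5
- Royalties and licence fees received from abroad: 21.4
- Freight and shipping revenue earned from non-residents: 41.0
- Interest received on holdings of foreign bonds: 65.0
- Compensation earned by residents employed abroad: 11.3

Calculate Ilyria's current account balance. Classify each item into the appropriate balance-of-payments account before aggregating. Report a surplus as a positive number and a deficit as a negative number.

-210.2

Goods: -163.5 - 192.4 = -355.9
Services: 29.1 + 41.0 - 29.2 + 21.4 + 30.6 = 92.9
Primary income: 65.0 - 23.5 + 11.3 = 52.8
Current account = (-355.9) + 92.9 + 52.8 = -210.2
(Excluded from the current account — financial account: domestic pension funds' purchases of foreign equities 111.3, foreign purchases of equities on the domestic stock exchange 85.1; capital account: debt forgiveness received from foreign official creditors 19.0, capital transfers received from emigrants 15.5, acquisition of foreign patents and trademarks (non-produced assets) 8.9.)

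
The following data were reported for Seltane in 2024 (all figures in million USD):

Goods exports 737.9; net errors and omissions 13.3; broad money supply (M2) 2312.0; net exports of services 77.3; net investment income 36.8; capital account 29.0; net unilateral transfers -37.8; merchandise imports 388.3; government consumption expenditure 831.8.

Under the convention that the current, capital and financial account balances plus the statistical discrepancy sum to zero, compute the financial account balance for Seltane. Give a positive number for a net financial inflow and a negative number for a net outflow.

-468.2

Goods balance = 737.9 - 388.3 = 349.6
Services balance = 77.3
Trade balance (goods + services) = 349.6 + 77.3 = 426.9
Net primary income = 36.8
Net secondary income = -37.8
Current account = 426.9 + 36.8 + (-37.8) = 425.9
Financial account = -(425.9 + 29.0 + 13.3) = -468.2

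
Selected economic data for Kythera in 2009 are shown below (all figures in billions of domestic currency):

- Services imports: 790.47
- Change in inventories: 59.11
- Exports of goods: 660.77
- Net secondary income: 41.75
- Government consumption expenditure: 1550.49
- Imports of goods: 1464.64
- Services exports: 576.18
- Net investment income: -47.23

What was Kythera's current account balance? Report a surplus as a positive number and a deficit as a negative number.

-1023.64

Goods balance = 660.77 - 1464.64 = -803.87
Services balance = 576.18 - 790.47 = -214.29
Trade balance (goods + services) = -803.87 + (-214.29) = -1018.16
Net primary income = -47.23
Net secondary income = 41.75
Current account = -1018.16 + (-47.23) + 41.75 = -1023.64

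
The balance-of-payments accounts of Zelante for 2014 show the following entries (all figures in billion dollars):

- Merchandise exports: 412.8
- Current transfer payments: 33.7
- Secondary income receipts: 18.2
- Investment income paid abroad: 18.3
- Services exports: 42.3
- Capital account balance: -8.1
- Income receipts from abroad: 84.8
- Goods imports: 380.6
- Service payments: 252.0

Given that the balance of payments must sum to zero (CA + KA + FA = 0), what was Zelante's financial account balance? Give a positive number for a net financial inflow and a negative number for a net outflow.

134.6

Goods balance = 412.8 - 380.6 = 32.2
Services balance = 42.3 - 252.0 = -209.7
Trade balance (goods + services) = 32.2 + (-209.7) = -177.5
Net primary income = 84.8 - 18.3 = 66.5
Net secondary income = 18.2 - 33.7 = -15.5
Current account = -177.5 + 66.5 + (-15.5) = -126.5
Financial account = -(-126.5 + (-8.1)) = 134.6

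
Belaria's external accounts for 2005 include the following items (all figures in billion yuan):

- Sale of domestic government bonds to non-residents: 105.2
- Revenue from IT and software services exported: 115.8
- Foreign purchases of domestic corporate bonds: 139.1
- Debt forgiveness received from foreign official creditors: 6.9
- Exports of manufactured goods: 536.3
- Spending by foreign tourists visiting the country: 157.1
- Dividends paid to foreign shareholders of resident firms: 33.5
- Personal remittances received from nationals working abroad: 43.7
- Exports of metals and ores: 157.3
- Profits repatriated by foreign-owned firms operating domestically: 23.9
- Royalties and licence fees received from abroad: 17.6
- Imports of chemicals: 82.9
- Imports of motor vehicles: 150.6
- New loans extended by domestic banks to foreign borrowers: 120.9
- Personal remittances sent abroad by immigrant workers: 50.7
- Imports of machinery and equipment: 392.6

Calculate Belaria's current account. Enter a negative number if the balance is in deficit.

293.6

Goods: 157.3 + 536.3 - 82.9 - 150.6 - 392.6 = 67.5
Services: 115.8 + 157.1 + 17.6 = 290.5
Primary income: -33.5 - 23.9 = -57.4
Secondary income: -50.7 + 43.7 = -7.0
Current account = 67.5 + 290.5 + (-57.4) + (-7.0) = 293.6
(Excluded from the current account — financial account: sale of domestic government bonds to non-residents 105.2, foreign purchases of domestic corporate bonds 139.1, new loans extended by domestic banks to foreign borrowers 120.9; capital account: debt forgiveness received from foreign official creditors 6.9.)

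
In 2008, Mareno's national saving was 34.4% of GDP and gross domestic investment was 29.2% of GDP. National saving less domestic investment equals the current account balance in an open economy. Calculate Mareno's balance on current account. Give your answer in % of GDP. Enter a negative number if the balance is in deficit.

S - I = CA (net lending to the rest of the world).
CA = S - I = 34.4 - 29.2 = 5.2

5.2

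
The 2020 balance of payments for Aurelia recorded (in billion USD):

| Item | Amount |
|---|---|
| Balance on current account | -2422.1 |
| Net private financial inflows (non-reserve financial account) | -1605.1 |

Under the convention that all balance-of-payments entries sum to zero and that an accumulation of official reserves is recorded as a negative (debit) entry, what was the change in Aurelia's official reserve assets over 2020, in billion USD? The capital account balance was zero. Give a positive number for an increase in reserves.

Official reserve transactions balance = -((-2422.1) + (-1605.1)) = 4027.2
An accumulation of reserves is recorded as a debit (negative entry), so the change in the stock of reserves is the negative of that balance.
Change in official reserves = -(4027.2) = -4027.2

-4027.2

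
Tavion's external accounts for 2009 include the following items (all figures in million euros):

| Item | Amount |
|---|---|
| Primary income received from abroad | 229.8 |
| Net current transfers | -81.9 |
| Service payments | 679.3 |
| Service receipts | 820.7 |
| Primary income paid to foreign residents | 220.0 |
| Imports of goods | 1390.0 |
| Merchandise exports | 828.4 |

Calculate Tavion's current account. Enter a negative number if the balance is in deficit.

-492.3

Goods balance = 828.4 - 1390.0 = -561.6
Services balance = 820.7 - 679.3 = 141.4
Trade balance (goods + services) = -561.6 + 141.4 = -420.2
Net primary income = 229.8 - 220.0 = 9.8
Net secondary income = -81.9
Current account = -420.2 + 9.8 + (-81.9) = -492.3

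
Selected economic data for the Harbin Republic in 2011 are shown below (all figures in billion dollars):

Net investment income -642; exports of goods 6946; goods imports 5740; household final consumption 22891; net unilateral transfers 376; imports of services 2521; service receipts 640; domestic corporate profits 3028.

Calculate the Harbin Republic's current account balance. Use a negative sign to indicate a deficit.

Goods balance = 6946 - 5740 = 1206
Services balance = 640 - 2521 = -1881
Trade balance (goods + services) = 1206 + (-1881) = -675
Net primary income = -642
Net secondary income = 376
Current account = -675 + (-642) + 376 = -941

-941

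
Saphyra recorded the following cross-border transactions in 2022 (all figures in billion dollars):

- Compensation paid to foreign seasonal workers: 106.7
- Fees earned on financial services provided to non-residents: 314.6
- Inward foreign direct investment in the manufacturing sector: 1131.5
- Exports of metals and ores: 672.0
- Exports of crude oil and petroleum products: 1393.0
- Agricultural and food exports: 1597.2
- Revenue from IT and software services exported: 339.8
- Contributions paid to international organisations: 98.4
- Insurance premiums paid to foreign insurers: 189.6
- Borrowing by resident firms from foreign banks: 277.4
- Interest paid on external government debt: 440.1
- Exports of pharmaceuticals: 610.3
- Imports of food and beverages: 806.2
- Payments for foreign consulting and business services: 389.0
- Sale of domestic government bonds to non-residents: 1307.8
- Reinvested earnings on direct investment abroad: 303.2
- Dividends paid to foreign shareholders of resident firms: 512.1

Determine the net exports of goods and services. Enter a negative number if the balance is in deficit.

Goods: -806.2 + 672.0 + 1597.2 + 1393.0 + 610.3 = 3466.3
Services: 339.8 - 389.0 + 314.6 - 189.6 = 75.8
Trade balance = 3466.3 + 75.8 = 3542.1
(Excluded from the trade balance — primary income: compensation paid to foreign seasonal workers 106.7, interest paid on external government debt 440.1, reinvested earnings on direct investment abroad 303.2, dividends paid to foreign shareholders of resident firms 512.1; financial account: inward foreign direct investment in the manufacturing sector 1131.5, borrowing by resident firms from foreign banks 277.4, sale of domestic government bonds to non-residents 1307.8; secondary income: contributions paid to international organisations 98.4.)

3542.1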